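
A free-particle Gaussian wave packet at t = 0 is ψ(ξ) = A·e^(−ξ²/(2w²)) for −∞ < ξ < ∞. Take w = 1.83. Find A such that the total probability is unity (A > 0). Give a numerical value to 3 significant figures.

A ≈ 0.555

The normalization condition is ∫|ψ|² dξ = 1 from −∞ to ∞.
The integral (without the A² prefactor) comes out to √(π)·w.
Hence A² = 1/[√(π)·w].
Substituting w = 1.83 gives A² = 0.3083, so A = 0.5552.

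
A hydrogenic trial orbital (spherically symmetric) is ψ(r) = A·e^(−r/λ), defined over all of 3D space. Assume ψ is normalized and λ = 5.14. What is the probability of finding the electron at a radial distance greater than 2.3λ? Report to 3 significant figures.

Integrate the radial probability density 4πr²|ψ|² over r > 2.3λ.
Normalization gives A² = 1/(π·λ^3).
In terms of u = r/λ (A², 4π and the length scale all cancel between numerator and denominator), P = [∫_{2.3}^{∞} u^2·e^(-2·u) du] / [∫_{0}^{∞} u^2·e^(-2·u) du].
An antiderivative of u^2·e^(-2·u) is -(2·u^2 + 2·u + 1)·e^(-2·u)/4; evaluating from 2.3 to ∞ gives 809·e^(-23/5)/200, while the full integral is 1/4.
The region integral divided by the full integral gives P = 0.1626.

P ≈ 0.163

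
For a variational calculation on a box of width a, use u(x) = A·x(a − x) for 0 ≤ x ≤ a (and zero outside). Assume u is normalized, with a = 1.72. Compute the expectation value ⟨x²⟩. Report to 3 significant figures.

The expectation value is the |u|²-weighted average of x^2: ∫ x^2|u|² dx.
Expanding the polynomial and integrating term by term, since the A² factors cancel between numerator and denominator, ⟨x²⟩ = 2·a^2/7.
Putting a = 1.72 gives 0.8453.

⟨x^2⟩ ≈ 0.845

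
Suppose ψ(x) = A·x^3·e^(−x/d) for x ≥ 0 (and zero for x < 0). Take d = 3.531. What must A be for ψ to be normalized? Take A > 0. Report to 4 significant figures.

We need A² ∫|f|² dx = 1, taking the integral from 0 to ∞.
With ∫₀^∞ x^6 e^(−αx) dx = 6!/α^7, ∫|ψ|² dx = A²·(45·d^7/8).
Hence A² = 1/[45·d^7/8].
With d = 3.531: A² = 0.000025977 and A = 0.0050968.

A ≈ 0.005097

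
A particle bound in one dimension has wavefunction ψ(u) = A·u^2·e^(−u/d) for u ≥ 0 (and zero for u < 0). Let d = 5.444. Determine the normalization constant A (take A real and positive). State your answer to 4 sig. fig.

Normalization requires ∫|ψ|² du = 1, integrated from 0 to ∞.
Using ∫₀^∞ uⁿ e^(−αu) du = n!/αⁿ⁺¹, with ψ = A·u^2·e^(−u/d), the integral evaluates to A²·[3·d^5/4].
Setting this equal to 1 gives A² = 1/(3·d^5/4).
With d = 5.444: A² = 0.00027884 and A = 0.016698.

A ≈ 0.01670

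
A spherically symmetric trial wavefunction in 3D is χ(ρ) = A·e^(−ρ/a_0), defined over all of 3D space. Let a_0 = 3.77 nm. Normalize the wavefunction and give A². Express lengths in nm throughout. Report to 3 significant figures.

A^2 ≈ 0.00594 nm^(-3)

Require ∫ |χ|² 4πρ² dρ = 1 over the whole domain.
The angular integral contributes 4π, leaving ∫₀^∞ ρ²|χ|² dρ.
With χ = A·e^(−ρ/a_0), the integral evaluates to A²·[π·a_0^3].
So A² = (π·a_0^3)^(−1).
Plugging in a_0 = 3.77 yields A = 0.07707.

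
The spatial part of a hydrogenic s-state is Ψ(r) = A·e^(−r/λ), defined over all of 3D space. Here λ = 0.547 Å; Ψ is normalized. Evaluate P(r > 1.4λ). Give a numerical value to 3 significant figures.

P ≈ 0.469

With dV = 4πr²dr, the probability is ∫|Ψ|² dV over r > 1.4λ.
A² is fixed by ∫₀^∞ 4πr²|Ψ|² dr = 1, i.e. A² = (π·λ^3)^(−1).
Substituting u = r/λ, A², 4π and the length scale all cancel in the ratio: P = ∫_{1.4}^{∞} u^2·e^(-2·u) du / ∫_{0}^{∞} u^2·e^(-2·u) du.
With ∫ u^2·e^(-2·u) du = -(2·u^2 + 2·u + 1)·e^(-2·u)/4 + C, the region integral is 193·e^(-14/5)/100 and the full one is 1/4.
This evaluates to P = 0.4695.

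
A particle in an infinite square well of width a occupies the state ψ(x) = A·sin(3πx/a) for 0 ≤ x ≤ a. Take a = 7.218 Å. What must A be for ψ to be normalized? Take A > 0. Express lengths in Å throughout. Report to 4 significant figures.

A ≈ 0.5264 Å^(-1/2)

Normalization requires ∫|ψ|² dx = 1, integrated from 0 to a.
With ∫₀^a sin²(nπx/a) dx = a/2, the integral (without the A² prefactor) comes out to a/2.
Hence A² = 1/[a/2].
Substituting a = 7.218 gives A² = 0.27709, so A = 0.52639.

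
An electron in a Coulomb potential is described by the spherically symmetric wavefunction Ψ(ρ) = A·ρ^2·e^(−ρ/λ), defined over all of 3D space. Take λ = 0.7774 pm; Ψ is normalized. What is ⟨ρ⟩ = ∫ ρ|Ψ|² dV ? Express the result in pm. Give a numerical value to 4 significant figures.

⟨ρ⟩ ≈ 2.721 pm

⟨ρ⟩ = ∫ ρ |Ψ|² 4πρ² dρ over the full domain.
Since the A² factors cancel between numerator and denominator, ⟨ρ⟩ = 7·λ/2.
With λ = 0.7774, ⟨ρ⟩ = 2.7209.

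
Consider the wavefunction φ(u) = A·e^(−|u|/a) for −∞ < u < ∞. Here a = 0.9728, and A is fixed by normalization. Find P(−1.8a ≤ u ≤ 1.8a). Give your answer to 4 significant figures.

P = ∫_{−1.8a}^{1.8a} |φ(u)|² du.
The normalization integral ∫|φ|²du over the whole domain equals a·A², and A² cancels in the ratio.
By symmetry take twice the u ≥ 0 contribution in numerator and denominator; the 2's cancel. Let t = u/a; then A² and the length scale cancel, so P = ∫_{0}^{1.8} e^(-2·t) dt ÷ ∫_{0}^{∞} e^(-2·t) dt.
With ∫ e^(-2·t) dt = -e^(-2·t)/2 + C, the region integral is 1/2 - e^(-18/5)/2 and the full one is 1/2.
Taking the ratio, P = 0.97268.

P ≈ 0.9727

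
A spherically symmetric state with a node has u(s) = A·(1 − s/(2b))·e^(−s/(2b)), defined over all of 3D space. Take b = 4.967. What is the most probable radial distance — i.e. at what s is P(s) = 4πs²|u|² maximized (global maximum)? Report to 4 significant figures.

The maximum of P(s) = 4πs²|u|² occurs where its derivative vanishes.
This gives s = b·(√(5) + 3).
With b = 4.967, the most probable radial distance is 26.008.

s ≈ 26.01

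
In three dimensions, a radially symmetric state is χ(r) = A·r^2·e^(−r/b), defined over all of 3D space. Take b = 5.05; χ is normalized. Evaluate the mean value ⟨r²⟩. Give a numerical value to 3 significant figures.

⟨r²⟩ = ∫ r^2 |χ|² 4πr² dr over the full domain.
With ∫₀^∞ r^8 e^(−αr) dr = 8!/α^9, the ratio of the moment integral to the normalization integral gives ⟨r²⟩ = 14·b^2.
With b = 5.05, ⟨r^2⟩ = 357.0.

⟨r^2⟩ ≈ 357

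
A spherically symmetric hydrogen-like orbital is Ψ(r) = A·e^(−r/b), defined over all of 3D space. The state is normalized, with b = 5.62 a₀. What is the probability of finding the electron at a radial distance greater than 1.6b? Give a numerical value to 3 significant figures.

With dV = 4πr²dr, the probability is ∫|Ψ|² dV over r > 1.6b.
The full normalization integral is A²·[π·b^3] = 1, fixing A².
In terms of u = r/b (A², 4π and the length scale all cancel between numerator and denominator), P = [∫_{1.6}^{∞} u^2·e^(-2·u) du] / [∫_{0}^{∞} u^2·e^(-2·u) du].
With ∫ u^2·e^(-2·u) du = -(2·u^2 + 2·u + 1)·e^(-2·u)/4 + C, the region integral is 233·e^(-16/5)/100 and the full one is 1/4.
Taking the ratio yields P = 0.3799.

P ≈ 0.380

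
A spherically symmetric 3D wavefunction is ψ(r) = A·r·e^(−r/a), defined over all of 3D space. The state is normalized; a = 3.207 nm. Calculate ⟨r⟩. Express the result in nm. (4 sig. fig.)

The expectation value is the |ψ|²-weighted average of r: ∫ r|ψ|² 4πr² dr.
With ∫₀^∞ r^5 e^(−αr) dr = 5!/α^6, since the A² factors cancel between numerator and denominator, ⟨r⟩ = 5·a/2.
Putting a = 3.207 gives 8.0175.

⟨r⟩ ≈ 8.018 nm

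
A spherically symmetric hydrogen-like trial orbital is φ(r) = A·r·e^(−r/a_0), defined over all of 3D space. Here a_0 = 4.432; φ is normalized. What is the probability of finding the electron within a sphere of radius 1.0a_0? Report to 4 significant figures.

Integrate the radial probability density 4πr²|φ|² over r ≤ 1.0a_0.
Normalization gives A² = 1/(3·π·a_0^5).
In terms of u = r/a_0 (A², 4π and the length scale all cancel between numerator and denominator), P = [∫_{0}^{1.0} u^4·e^(-2·u) du] / [∫_{0}^{∞} u^4·e^(-2·u) du].
An antiderivative of u^4·e^(-2·u) is -(u^4/2 + u^3 + 3·u^2/2 + 3·u/2 + 3/4)·e^(-2·u); evaluating from 0 to 1.0 gives 3/4 - 21·e^(-2)/4, while the full integral is 3/4.
Taking the ratio yields P = 0.052653.

P ≈ 0.05265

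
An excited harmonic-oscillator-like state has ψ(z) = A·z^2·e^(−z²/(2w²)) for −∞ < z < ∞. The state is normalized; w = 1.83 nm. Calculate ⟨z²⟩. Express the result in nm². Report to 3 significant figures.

⟨z^2⟩ ≈ 8.37 nm^2

The expectation value is the |ψ|²-weighted average of z^2: ∫ z^2|ψ|² dz.
Evaluating both integrals, ⟨z²⟩ = 5·w^2/2.
With w = 1.83, ⟨z^2⟩ = 8.372.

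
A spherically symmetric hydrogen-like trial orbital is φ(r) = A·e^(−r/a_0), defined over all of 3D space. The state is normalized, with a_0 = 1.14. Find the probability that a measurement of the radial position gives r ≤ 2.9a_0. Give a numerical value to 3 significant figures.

Integrate the radial probability density 4πr²|φ|² over r ≤ 2.9a_0.
A² is fixed by ∫₀^∞ 4πr²|φ|² dr = 1, i.e. A² = (π·a_0^3)^(−1).
Substituting u = r/a_0, A², 4π and the length scale all cancel in the ratio: P = ∫_{0}^{2.9} u^2·e^(-2·u) du / ∫_{0}^{∞} u^2·e^(-2·u) du.
With ∫ u^2·e^(-2·u) du = -(2·u^2 + 2·u + 1)·e^(-2·u)/4 + C, the region integral is 1/4 - 1181·e^(-29/5)/200 and the full one is 1/4.
The region integral divided by the full integral gives P = 0.9285.

P ≈ 0.928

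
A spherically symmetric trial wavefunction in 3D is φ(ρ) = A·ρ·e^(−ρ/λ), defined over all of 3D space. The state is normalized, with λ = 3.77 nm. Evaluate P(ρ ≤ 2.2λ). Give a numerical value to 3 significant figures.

Integrate the radial probability density 4πρ²|φ|² over ρ ≤ 2.2λ.
The full normalization integral is A²·[3·π·λ^5] = 1, fixing A².
Substituting u = ρ/λ, A², 4π and the length scale all cancel in the ratio: P = ∫_{0}^{2.2} u^4·e^(-2·u) du / ∫_{0}^{∞} u^4·e^(-2·u) du.
An antiderivative of u^4·e^(-2·u) is -(u^4/2 + u^3 + 3·u^2/2 + 3·u/2 + 3/4)·e^(-2·u); evaluating from 0 to 2.2 gives ≈ 0.33661, while the full integral is 3/4.
The region integral divided by the full integral gives P = 0.4488.

P ≈ 0.449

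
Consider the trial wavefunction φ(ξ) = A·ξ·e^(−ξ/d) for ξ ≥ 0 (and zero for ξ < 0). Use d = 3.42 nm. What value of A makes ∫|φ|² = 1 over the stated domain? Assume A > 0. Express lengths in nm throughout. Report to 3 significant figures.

We need A² ∫|f|² dξ = 1, taking the integral from 0 to ∞.
Recall ∫₀^∞ ξ^m e^(−ξ/β) dξ = m!·β^(m+1), carrying out the integral gives A² · d^3/4.
So A² = (d^3/4)^(−1).
Plugging in d = 3.42 yields A = 0.3162.

A ≈ 0.316 nm^(-3/2)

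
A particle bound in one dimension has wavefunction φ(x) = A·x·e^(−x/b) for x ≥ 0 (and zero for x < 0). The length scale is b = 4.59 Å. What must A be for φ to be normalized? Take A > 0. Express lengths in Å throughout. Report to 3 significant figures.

A ≈ 0.203 Å^(-3/2)

Require ∫ |φ|² dx = 1 over the whole domain.
Recall ∫₀^∞ x^m e^(−x/β) dx = m!·β^(m+1), ∫|φ|² dx = A²·(b^3/4).
Hence A² = 1/[b^3/4].
Plugging in b = 4.59 yields A = 0.2034.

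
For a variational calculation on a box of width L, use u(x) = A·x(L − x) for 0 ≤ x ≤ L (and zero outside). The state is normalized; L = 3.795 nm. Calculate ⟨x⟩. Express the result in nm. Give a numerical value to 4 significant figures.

⟨x⟩ = ∫ x |u|² dx over the full domain.
Expanding the polynomial and integrating term by term, since the A² factors cancel between numerator and denominator, ⟨x⟩ = L/2.
With L = 3.795, ⟨x⟩ = 1.8975.

⟨x⟩ ≈ 1.898 nm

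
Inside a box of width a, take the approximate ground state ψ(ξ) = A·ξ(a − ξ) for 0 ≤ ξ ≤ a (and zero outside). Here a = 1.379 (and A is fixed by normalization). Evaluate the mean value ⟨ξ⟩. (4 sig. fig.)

⟨ξ⟩ ≈ 0.6895

The expectation value is the |ψ|²-weighted average of ξ: ∫ ξ|ψ|² dξ.
Expanding the polynomial and integrating term by term, evaluating both integrals, ⟨ξ⟩ = a/2.
With a = 1.379, ⟨ξ⟩ = 0.68950.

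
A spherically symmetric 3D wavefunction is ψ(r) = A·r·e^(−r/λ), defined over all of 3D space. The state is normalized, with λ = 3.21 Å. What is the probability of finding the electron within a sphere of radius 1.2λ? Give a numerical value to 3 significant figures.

P = ∫ |ψ|² 4πr² dr over r ≤ 1.2λ.
A² is fixed by ∫₀^∞ 4πr²|ψ|² dr = 1, i.e. A² = (3·π·λ^5)^(−1).
Substituting u = r/λ, A², 4π and the length scale all cancel in the ratio: P = ∫_{0}^{1.2} u^4·e^(-2·u) du / ∫_{0}^{∞} u^4·e^(-2·u) du.
With ∫ u^4·e^(-2·u) du = -(u^4/2 + u^3 + 3·u^2/2 + 3·u/2 + 3/4)·e^(-2·u) + C, the region integral is ≈ 0.071901 and the full one is 3/4.
This evaluates to P = 0.09587.

P ≈ 0.0959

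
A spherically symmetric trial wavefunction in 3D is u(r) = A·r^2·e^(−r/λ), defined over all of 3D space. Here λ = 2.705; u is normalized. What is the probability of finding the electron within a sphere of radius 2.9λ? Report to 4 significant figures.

With dV = 4πr²dr, the probability is ∫|u|² dV over r ≤ 2.9λ.
Normalization gives A² = 1/(45·π·λ^7/2).
Substituting t = r/λ, A², 4π and the length scale all cancel in the ratio: P = ∫_{0}^{2.9} t^6·e^(-2·t) dt / ∫_{0}^{∞} t^6·e^(-2·t) dt.
Using ∫ t^6·e^(-2·t) dt = -(4·t^6 + 12·t^5 + 30·t^4 + 60·t^3 + 90·t^2 + 90·t + 45)·e^(-2·t)/8, the numerator is ≈ 2.03405 and the denominator is 45/8.
This evaluates to P = 0.36161.

P ≈ 0.3616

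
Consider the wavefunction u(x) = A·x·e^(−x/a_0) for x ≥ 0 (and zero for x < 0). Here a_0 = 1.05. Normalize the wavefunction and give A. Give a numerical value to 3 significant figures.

We need A² ∫|f|² dx = 1, taking the integral from 0 to ∞.
∫|u|² dx = A²·(a_0^3/4).
Setting this equal to 1 gives A² = 1/(a_0^3/4).
Substituting a_0 = 1.05 gives A² = 3.455, so A = 1.859.

A ≈ 1.86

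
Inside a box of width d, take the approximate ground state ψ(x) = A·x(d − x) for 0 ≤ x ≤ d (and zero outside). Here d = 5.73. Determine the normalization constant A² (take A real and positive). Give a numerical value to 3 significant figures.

We need A² ∫|f|² dx = 1, taking the integral from 0 to d.
The integral (without the A² prefactor) comes out to d^5/30.
Hence A² = 1/[d^5/30].
Substituting d = 5.73 gives A² = 0.004857, so A = 0.06969.

A^2 ≈ 0.00486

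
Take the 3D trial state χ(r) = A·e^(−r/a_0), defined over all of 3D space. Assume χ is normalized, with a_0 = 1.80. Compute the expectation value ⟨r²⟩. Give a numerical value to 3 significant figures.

⟨r^2⟩ ≈ 9.72

By definition ⟨r²⟩ = ∫ r^2 |χ(r)|² 4πr² dr.
Recall ∫₀^∞ r^m e^(−r/β) dr = m!·β^(m+1), since the A² factors cancel between numerator and denominator, ⟨r²⟩ = 3·a_0^2.
With a_0 = 1.80, ⟨r^2⟩ = 9.720.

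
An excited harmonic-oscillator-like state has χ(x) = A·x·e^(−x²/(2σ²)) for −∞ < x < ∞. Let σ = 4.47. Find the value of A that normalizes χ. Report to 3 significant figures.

The normalization condition is ∫|χ|² dx = 1 from −∞ to ∞.
Carrying out the integral gives A² · √(π)·σ^3/2.
Hence A² = 1/[√(π)·σ^3/2].
Substituting σ = 4.47 gives A² = 0.01263, so A = 0.1124.

A ≈ 0.112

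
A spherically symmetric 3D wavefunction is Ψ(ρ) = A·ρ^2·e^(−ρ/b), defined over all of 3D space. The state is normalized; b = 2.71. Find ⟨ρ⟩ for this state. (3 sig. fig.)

By definition ⟨ρ⟩ = ∫ ρ |Ψ(ρ)|² 4πρ² dρ.
With ∫₀^∞ ρ^7 e^(−αρ) dρ = 7!/α^8, evaluating both integrals, ⟨ρ⟩ = 7·b/2.
Putting b = 2.71 gives 9.485.

⟨ρ⟩ ≈ 9.49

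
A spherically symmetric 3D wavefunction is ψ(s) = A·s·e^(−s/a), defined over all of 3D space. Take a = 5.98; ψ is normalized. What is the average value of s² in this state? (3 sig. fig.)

By definition ⟨s²⟩ = ∫ s^2 |ψ(s)|² 4πs² ds.
The ratio of the moment integral to the normalization integral gives ⟨s²⟩ = 15·a^2/2.
With a = 5.98, ⟨s^2⟩ = 268.2.

⟨s^2⟩ ≈ 268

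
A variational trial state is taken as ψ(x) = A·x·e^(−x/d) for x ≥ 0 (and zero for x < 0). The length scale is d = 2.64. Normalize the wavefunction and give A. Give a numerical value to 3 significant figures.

We need A² ∫|f|² dx = 1, taking the integral from 0 to ∞.
With ∫₀^∞ x^2 e^(−αx) dx = 2!/α^3, the integral (without the A² prefactor) comes out to d^3/4.
Hence A² = 1/[d^3/4].
Plugging in d = 2.64 yields A = 0.4663.

A ≈ 0.466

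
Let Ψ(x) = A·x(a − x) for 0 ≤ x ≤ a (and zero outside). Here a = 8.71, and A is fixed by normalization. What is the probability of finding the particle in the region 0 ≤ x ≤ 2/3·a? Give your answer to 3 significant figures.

The probability is P = ∫ |Ψ|² dx over [0, 2/3·a].
With A² fixed by ∫|Ψ|² = 1, i.e. A² = (a^5/30)^(−1), substitute and integrate.
Substituting u = x/a, A² and the length scale cancel in the ratio: P = ∫_{0}^{2/3} u^2·(1 - u)^2 du / ∫_{0}^{1} u^2·(1 - u)^2 du.
An antiderivative of u^2·(1 - u)^2 is u^3·(6·u^2 - 15·u + 10)/30; evaluating from 0 to 2/3 gives 32/1215, while the full integral is 1/30.
This works out to P = 64/81.

P ≈ 0.790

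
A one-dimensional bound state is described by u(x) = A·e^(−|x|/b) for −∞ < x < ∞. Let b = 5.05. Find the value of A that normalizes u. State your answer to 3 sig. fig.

A ≈ 0.445

Normalization requires ∫|u|² dx = 1, integrated from −∞ to ∞.
Using ∫₀^∞ xⁿ e^(−αx) dx = n!/αⁿ⁺¹, carrying out the integral gives A² · b.
So A² = (b)^(−1).
Substituting b = 5.05 gives A² = 0.1980, so A = 0.4450.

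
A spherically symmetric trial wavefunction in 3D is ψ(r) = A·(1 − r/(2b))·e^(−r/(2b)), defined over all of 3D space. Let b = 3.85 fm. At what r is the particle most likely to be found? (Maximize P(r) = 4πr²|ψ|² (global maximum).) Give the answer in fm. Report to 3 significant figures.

The maximum of P(r) = 4πr²|ψ|² occurs where its derivative vanishes.
Solving yields r = b·(√(5) + 3).
With b = 3.85, the most probable radial distance is 20.16 fm.

r ≈ 20.2 fm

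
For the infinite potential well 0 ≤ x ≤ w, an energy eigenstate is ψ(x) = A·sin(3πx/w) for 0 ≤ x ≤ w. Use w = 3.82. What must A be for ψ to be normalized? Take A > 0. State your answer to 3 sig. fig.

We need A² ∫|f|² dx = 1, taking the integral from 0 to w.
With ∫₀^w sin²(nπx/w) dx = w/2, the integral (without the A² prefactor) comes out to w/2.
With w = 3.82: A² = 0.5236 and A = 0.7236.

A ≈ 0.724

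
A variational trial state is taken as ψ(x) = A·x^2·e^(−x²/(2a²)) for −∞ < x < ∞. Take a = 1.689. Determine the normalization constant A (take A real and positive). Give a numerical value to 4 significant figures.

A ≈ 0.2339

Require ∫ |ψ|² dx = 1 over the whole domain.
∫|ψ|² dx = A²·(3·√(π)·a^5/4).
So A² = (3·√(π)·a^5/4)^(−1).
Substituting a = 1.689 gives A² = 0.054729, so A = 0.23394.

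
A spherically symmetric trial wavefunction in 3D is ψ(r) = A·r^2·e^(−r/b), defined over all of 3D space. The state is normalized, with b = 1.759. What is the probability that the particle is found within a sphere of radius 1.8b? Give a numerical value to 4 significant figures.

P ≈ 0.07327

With dV = 4πr²dr, the probability is ∫|ψ|² dV over r ≤ 1.8b.
A² is fixed by ∫₀^∞ 4πr²|ψ|² dr = 1, i.e. A² = (45·π·b^7/2)^(−1).
In terms of u = r/b (A², 4π and the length scale all cancel between numerator and denominator), P = [∫_{0}^{1.8} u^6·e^(-2·u) du] / [∫_{0}^{∞} u^6·e^(-2·u) du].
An antiderivative of u^6·e^(-2·u) is -(4·u^6 + 12·u^5 + 30·u^4 + 60·u^3 + 90·u^2 + 90·u + 45)·e^(-2·u)/8; evaluating from 0 to 1.8 gives ≈ 0.412163, while the full integral is 45/8.
This evaluates to P = 0.073273.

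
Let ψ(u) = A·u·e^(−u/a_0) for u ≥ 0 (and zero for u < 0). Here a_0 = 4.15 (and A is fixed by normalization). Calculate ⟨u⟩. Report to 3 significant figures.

⟨u⟩ ≈ 6.23

⟨u⟩ = ∫ u |ψ|² du over the full domain.
Recall ∫₀^∞ u^m e^(−u/β) du = m!·β^(m+1), the ratio of the moment integral to the normalization integral gives ⟨u⟩ = 3·a_0/2.
With a_0 = 4.15, ⟨u⟩ = 6.225.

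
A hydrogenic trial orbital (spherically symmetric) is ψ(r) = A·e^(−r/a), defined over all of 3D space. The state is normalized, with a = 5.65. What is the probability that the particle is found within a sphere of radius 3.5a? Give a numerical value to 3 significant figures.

P ≈ 0.970

Integrate the radial probability density 4πr²|ψ|² over r ≤ 3.5a.
A² is fixed by ∫₀^∞ 4πr²|ψ|² dr = 1, i.e. A² = (π·a^3)^(−1).
Let u = r/a; then A², 4π and the length scale all cancel, so P = ∫_{0}^{3.5} u^2·e^(-2·u) du ÷ ∫_{0}^{∞} u^2·e^(-2·u) du.
Using ∫ u^2·e^(-2·u) du = -(2·u^2 + 2·u + 1)·e^(-2·u)/4, the numerator is 1/4 - 65·e^(-7)/8 and the denominator is 1/4.
This evaluates to P = 0.9704.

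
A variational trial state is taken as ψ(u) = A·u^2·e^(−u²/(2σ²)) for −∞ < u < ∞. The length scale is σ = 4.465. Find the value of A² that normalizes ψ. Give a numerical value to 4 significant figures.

A^2 ≈ 0.0004239

Normalization requires ∫|ψ|² du = 1, integrated from −∞ to ∞.
With ψ = A·u^2·e^(−u²/(2σ²)), the integral evaluates to A²·[3·√(π)·σ^5/4].
Plugging in σ = 4.465 yields A = 0.020589.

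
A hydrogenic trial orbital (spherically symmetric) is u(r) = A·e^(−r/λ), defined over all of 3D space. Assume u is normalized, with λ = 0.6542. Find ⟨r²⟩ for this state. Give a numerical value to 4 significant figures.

⟨r^2⟩ ≈ 1.284

The expectation value is the |u|²-weighted average of r^2: ∫ r^2|u|² 4πr² dr.
Recall ∫₀^∞ r^m e^(−r/β) dr = m!·β^(m+1), since the A² factors cancel between numerator and denominator, ⟨r²⟩ = 3·λ^2.
With λ = 0.6542, ⟨r^2⟩ = 1.2839.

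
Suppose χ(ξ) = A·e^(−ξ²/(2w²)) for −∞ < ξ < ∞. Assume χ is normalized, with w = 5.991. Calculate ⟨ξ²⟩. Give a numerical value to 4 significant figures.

⟨ξ²⟩ = ∫ ξ^2 |χ|² dξ over the full domain.
The ratio of the moment integral to the normalization integral gives ⟨ξ²⟩ = w^2/2.
With w = 5.991, ⟨ξ^2⟩ = 17.946.

⟨ξ^2⟩ ≈ 17.95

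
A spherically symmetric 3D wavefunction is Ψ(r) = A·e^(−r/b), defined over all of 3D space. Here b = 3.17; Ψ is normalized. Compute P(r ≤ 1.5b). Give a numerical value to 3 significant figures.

P ≈ 0.577

P = ∫ |Ψ|² 4πr² dr over r ≤ 1.5b.
Normalization gives A² = 1/(π·b^3).
In terms of u = r/b (A², 4π and the length scale all cancel between numerator and denominator), P = [∫_{0}^{1.5} u^2·e^(-2·u) du] / [∫_{0}^{∞} u^2·e^(-2·u) du].
With ∫ u^2·e^(-2·u) du = -(2·u^2 + 2·u + 1)·e^(-2·u)/4 + C, the region integral is 1/4 - 17·e^(-3)/8 and the full one is 1/4.
Taking the ratio yields P = 0.5768.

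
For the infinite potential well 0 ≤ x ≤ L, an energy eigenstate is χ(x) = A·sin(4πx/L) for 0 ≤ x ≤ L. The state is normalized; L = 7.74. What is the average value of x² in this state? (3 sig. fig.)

⟨x²⟩ = ∫ x^2 |χ|² dx over the full domain.
The ratio of the moment integral to the normalization integral gives ⟨x²⟩ = -L^2/(32·π^2) + L^2/3.
Putting L = 7.74 gives 19.78.

⟨x^2⟩ ≈ 19.8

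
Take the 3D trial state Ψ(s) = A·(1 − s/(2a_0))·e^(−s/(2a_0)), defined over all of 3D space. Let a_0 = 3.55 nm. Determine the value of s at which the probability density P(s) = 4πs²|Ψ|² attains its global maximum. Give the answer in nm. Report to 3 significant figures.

Set d/ds [P(s) = 4πs²|Ψ|²] = 0 and solve for s > 0.
Solving yields s = a_0·(√(5) + 3).
With a_0 = 3.55, the most probable radial distance is 18.59 nm.

s ≈ 18.6 nm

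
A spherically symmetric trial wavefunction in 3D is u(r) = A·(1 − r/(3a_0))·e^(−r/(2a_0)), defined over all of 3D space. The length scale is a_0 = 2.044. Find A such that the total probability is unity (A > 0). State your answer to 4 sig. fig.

A ≈ 0.1182

Require ∫ |u|² 4πr² dr = 1 over the whole domain.
In 3D with spherical symmetry the volume element is 4πr² dr.
With ∫₀^∞ r^4 e^(−αr) dr = 4!/α^5, with u = A·(1 − r/(3a_0))·e^(−r/(2a_0)), the integral evaluates to A²·[8·π·a_0^3/3].
Plugging in a_0 = 2.044 yields A = 0.11823.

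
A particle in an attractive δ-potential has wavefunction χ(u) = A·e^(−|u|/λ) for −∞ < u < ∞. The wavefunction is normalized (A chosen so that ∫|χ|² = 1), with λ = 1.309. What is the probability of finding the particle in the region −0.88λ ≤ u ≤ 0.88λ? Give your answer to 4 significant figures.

P ≈ 0.8280

|χ|² is the probability density, so P = ∫_{−0.88λ}^{0.88λ} |χ|² du.
With A² fixed by ∫|χ|² = 1, i.e. A² = (λ)^(−1), substitute and integrate.
Both integrals are even about u = 0, so only the u ≥ 0 halves are needed (the factors of 2 cancel). Substituting t = u/λ, A² and the length scale cancel in the ratio: P = ∫_{0}^{0.88} e^(-2·t) dt / ∫_{0}^{∞} e^(-2·t) dt.
Using ∫ e^(-2·t) dt = -e^(-2·t)/2, the numerator is 1/2 - e^(-44/25)/2 and the denominator is 1/2.
The result is P = 0.82796.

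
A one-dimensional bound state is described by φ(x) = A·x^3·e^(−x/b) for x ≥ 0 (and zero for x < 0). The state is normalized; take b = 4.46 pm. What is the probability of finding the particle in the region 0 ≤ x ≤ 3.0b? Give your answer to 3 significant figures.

P ≈ 0.394

The probability is P = ∫ |φ|² dx over [0, 3.0b].
Since A² = 1/(45·b^7/8), this is the region integral divided by the full normalization integral.
Let u = x/b; then A² and the length scale cancel, so P = ∫_{0}^{3.0} u^6·e^(-2·u) du ÷ ∫_{0}^{∞} u^6·e^(-2·u) du.
An antiderivative of u^6·e^(-2·u) is -(4·u^6 + 12·u^5 + 30·u^4 + 60·u^3 + 90·u^2 + 90·u + 45)·e^(-2·u)/8; evaluating from 0 to 3.0 gives ≈ 2.2145, while the full integral is 45/8.
Taking the ratio, P = 0.3937.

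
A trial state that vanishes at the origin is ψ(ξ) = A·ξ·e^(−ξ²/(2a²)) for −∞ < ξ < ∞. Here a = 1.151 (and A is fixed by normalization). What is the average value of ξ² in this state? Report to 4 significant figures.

⟨ξ²⟩ = ∫ ξ^2 |ψ|² dξ over the full domain.
Using the Gaussian integral ∫_{−∞}^{∞} e^(−αξ²) dξ = √(π/α), since the A² factors cancel between numerator and denominator, ⟨ξ²⟩ = 3·a^2/2.
With a = 1.151, ⟨ξ^2⟩ = 1.9872.

⟨ξ^2⟩ ≈ 1.987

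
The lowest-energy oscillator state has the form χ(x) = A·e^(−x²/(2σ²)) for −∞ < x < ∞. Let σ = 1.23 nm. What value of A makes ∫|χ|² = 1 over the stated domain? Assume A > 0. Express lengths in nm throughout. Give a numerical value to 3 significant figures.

A ≈ 0.677 nm^(-1/2)

We need A² ∫|f|² dx = 1, taking the integral from −∞ to ∞.
∫|χ|² dx = A²·(√(π)·σ).
So A² = (√(π)·σ)^(−1).
Substituting σ = 1.23 gives A² = 0.4587, so A = 0.6773.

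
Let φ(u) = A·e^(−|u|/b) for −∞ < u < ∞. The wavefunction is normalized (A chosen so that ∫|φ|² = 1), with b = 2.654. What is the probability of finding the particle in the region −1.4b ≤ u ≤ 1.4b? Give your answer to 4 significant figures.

The probability is P = ∫ |φ|² du over [−1.4b, 1.4b].
The normalization integral ∫|φ|²du over the whole domain equals b·A², and A² cancels in the ratio.
Both integrals are even about u = 0, so only the u ≥ 0 halves are needed (the factors of 2 cancel). Substituting t = u/b, A² and the length scale cancel in the ratio: P = ∫_{0}^{1.4} e^(-2·t) dt / ∫_{0}^{∞} e^(-2·t) dt.
With ∫ e^(-2·t) dt = -e^(-2·t)/2 + C, the region integral is 1/2 - e^(-14/5)/2 and the full one is 1/2.
Taking the ratio, P = 0.93919.

P ≈ 0.9392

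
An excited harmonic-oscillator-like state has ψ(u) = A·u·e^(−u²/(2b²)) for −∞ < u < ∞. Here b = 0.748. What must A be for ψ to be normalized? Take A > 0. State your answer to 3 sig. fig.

We need A² ∫|f|² du = 1, taking the integral from −∞ to ∞.
Using the Gaussian integral ∫_{−∞}^{∞} e^(−αu²) du = √(π/α), carrying out the integral gives A² · √(π)·b^3/2.
Hence A² = 1/[√(π)·b^3/2].
Plugging in b = 0.748 yields A = 1.642.

A ≈ 1.64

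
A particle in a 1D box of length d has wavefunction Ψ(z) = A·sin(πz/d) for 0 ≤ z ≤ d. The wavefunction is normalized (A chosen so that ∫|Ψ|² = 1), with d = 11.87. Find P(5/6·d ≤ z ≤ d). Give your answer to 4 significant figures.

P ≈ 0.02883

P = ∫_{5/6·d}^{d} |Ψ(z)|² dz.
With A² fixed by ∫|Ψ|² = 1, i.e. A² = (d/2)^(−1), substitute and integrate.
In terms of u = z/d (A² and the length scale cancel between numerator and denominator), P = [∫_{5/6}^{1} sin(π·u)^2 du] / [∫_{0}^{1} sin(π·u)^2 du].
With ∫ sin(π·u)^2 du = u/2 - sin(2·π·u)/(4·π) + C, the region integral is -√(3)/(8·π) + 1/12 and the full one is 1/2.
Evaluating gives P = (-√(3)/4 + π/6)/π.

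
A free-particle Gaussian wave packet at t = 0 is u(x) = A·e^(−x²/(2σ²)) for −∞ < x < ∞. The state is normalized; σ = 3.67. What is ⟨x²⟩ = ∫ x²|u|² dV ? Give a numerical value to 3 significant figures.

⟨x^2⟩ ≈ 6.73

By definition ⟨x²⟩ = ∫ x^2 |u(x)|² dx.
Using the Gaussian integral ∫_{−∞}^{∞} e^(−αx²) dx = √(π/α), the ratio of the moment integral to the normalization integral gives ⟨x²⟩ = σ^2/2.
With σ = 3.67, ⟨x^2⟩ = 6.734.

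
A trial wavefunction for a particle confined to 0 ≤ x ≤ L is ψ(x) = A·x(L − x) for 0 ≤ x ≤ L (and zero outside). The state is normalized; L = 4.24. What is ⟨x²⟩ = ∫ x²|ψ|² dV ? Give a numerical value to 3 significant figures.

⟨x^2⟩ ≈ 5.14

By definition ⟨x²⟩ = ∫ x^2 |ψ(x)|² dx.
Since the A² factors cancel between numerator and denominator, ⟨x²⟩ = 2·L^2/7.
Putting L = 4.24 gives 5.136.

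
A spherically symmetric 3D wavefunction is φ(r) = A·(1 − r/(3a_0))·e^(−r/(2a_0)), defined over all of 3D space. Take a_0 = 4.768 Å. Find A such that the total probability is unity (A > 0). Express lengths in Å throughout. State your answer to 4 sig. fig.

A ≈ 0.03318 Å^(-3/2)

Normalization requires ∫|φ|² 4πr² dr = 1, integrated from 0 to ∞.
The angular integral contributes 4π, leaving ∫₀^∞ r²|φ|² dr.
The integral (without the A² prefactor) comes out to 8·π·a_0^3/3.
Hence A² = 1/[8·π·a_0^3/3].
With a_0 = 4.768: A² = 0.0011012 and A = 0.033185.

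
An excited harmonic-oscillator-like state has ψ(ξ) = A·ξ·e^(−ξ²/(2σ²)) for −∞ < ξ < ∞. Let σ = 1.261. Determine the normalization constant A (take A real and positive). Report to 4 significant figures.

A ≈ 0.7502

Normalization requires ∫|ψ|² dξ = 1, integrated from −∞ to ∞.
The integral (without the A² prefactor) comes out to √(π)·σ^3/2.
So A² = (√(π)·σ^3/2)^(−1).
With σ = 1.261: A² = 0.56274 and A = 0.75016.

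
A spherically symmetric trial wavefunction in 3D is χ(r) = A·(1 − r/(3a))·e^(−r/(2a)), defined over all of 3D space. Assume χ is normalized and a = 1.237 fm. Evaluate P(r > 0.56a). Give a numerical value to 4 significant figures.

P ≈ 0.9566

P = ∫ |χ|² 4πr² dr over r > 0.56a.
Normalization gives A² = 1/(8·π·a^3/3).
Let u = r/a; then A², 4π and the length scale all cancel, so P = ∫_{0.56}^{∞} u^2·(1 - u/3)^2·e^(-u) du ÷ ∫_{0}^{∞} u^2·(1 - u/3)^2·e^(-u) du.
Using ∫ u^2·(1 - u/3)^2·e^(-u) du = (-u^4 + 2·u^3 - 3·u^2 - 6·u - 6)·e^(-u)/9, the numerator is ≈ 0.637718 and the denominator is 2/3.
This evaluates to P = 0.95658.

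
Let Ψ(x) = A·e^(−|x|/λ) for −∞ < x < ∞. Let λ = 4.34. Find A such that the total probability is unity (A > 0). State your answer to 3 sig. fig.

A ≈ 0.480

The normalization condition is ∫|Ψ|² dx = 1 from −∞ to ∞.
Carrying out the integral gives A² · λ.
So A² = (λ)^(−1).
Substituting λ = 4.34 gives A² = 0.2304, so A = 0.4800.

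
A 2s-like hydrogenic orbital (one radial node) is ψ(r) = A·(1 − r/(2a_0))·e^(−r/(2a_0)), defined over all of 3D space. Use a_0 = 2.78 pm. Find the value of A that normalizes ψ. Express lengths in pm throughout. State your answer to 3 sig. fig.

Normalization requires ∫|ψ|² 4πr² dr = 1, integrated from 0 to ∞.
The integral (without the A² prefactor) comes out to 8·π·a_0^3.
So A² = (8·π·a_0^3)^(−1).
Plugging in a_0 = 2.78 yields A = 0.04303.

A ≈ 0.0430 pm^(-3/2)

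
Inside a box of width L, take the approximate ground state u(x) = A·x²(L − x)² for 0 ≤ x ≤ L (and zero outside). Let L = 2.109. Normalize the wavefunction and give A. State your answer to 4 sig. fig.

A ≈ 0.8736

We need A² ∫|f|² dx = 1, taking the integral from 0 to L.
Expanding the polynomial and integrating term by term, ∫|u|² dx = A²·(L^9/630).
Substituting L = 2.109 gives A² = 0.76322, so A = 0.87363.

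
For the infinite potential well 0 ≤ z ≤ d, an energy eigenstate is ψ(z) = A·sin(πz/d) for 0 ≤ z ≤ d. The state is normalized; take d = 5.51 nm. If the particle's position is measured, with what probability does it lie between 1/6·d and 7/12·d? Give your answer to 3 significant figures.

|ψ|² is the probability density, so P = ∫_{1/6·d}^{7/12·d} |ψ|² dz.
Since A² = 1/(d/2), this is the region integral divided by the full normalization integral.
Let u = z/d; then A² and the length scale cancel, so P = ∫_{1/6}^{7/12} sin(π·u)^2 du ÷ ∫_{0}^{1} sin(π·u)^2 du.
Using ∫ sin(π·u)^2 du = u/2 - sin(2·π·u)/(4·π), the numerator is 1/(8·π) + √(3)/(8·π) + 5/24 and the denominator is 1/2.
Taking the ratio, P = (3 + 3·√(3) + 5·π)/(12·π).

P ≈ 0.634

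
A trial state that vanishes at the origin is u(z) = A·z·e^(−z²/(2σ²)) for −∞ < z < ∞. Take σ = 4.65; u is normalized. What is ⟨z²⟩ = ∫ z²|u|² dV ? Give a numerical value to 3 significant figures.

⟨z²⟩ = ∫ z^2 |u|² dz over the full domain.
Differentiating ∫e^(−αz²) dz = √(π/α) under α to get the higher moments, evaluating both integrals, ⟨z²⟩ = 3·σ^2/2.
Putting σ = 4.65 gives 32.43.

⟨z^2⟩ ≈ 32.4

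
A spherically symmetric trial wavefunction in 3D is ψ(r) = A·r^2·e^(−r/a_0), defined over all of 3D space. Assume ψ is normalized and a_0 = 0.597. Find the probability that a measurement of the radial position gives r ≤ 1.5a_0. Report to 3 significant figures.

With dV = 4πr²dr, the probability is ∫|ψ|² dV over r ≤ 1.5a_0.
Normalization gives A² = 1/(45·π·a_0^7/2).
In terms of u = r/a_0 (A², 4π and the length scale all cancel between numerator and denominator), P = [∫_{0}^{1.5} u^6·e^(-2·u) du] / [∫_{0}^{∞} u^6·e^(-2·u) du].
An antiderivative of u^6·e^(-2·u) is -(4·u^6 + 12·u^5 + 30·u^4 + 60·u^3 + 90·u^2 + 90·u + 45)·e^(-2·u)/8; evaluating from 0 to 1.5 gives ≈ 0.18849, while the full integral is 45/8.
Taking the ratio yields P = 0.03351.

P ≈ 0.0335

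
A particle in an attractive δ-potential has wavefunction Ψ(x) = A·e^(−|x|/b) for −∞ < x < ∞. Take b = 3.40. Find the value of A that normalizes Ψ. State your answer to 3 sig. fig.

A ≈ 0.542

Require ∫ |Ψ|² dx = 1 over the whole domain.
With Ψ = A·e^(−|x|/b), the integral evaluates to A²·[b].
So A² = (b)^(−1).
Substituting b = 3.40 gives A² = 0.2941, so A = 0.5423.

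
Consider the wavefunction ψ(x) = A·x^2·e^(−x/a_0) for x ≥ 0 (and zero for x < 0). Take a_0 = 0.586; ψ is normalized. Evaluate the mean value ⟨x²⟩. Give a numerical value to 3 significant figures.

The expectation value is the |ψ|²-weighted average of x^2: ∫ x^2|ψ|² dx.
Evaluating both integrals, ⟨x²⟩ = 15·a_0^2/2.
With a_0 = 0.586, ⟨x^2⟩ = 2.575.

⟨x^2⟩ ≈ 2.58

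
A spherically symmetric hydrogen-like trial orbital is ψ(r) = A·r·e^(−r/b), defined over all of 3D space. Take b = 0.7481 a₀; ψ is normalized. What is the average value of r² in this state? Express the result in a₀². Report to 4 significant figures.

⟨r²⟩ = ∫ r^2 |ψ|² 4πr² dr over the full domain.
Using ∫₀^∞ rⁿ e^(−αr) dr = n!/αⁿ⁺¹, since the A² factors cancel between numerator and denominator, ⟨r²⟩ = 15·b^2/2.
Putting b = 0.7481 gives 4.1974.

⟨r^2⟩ ≈ 4.197 a₀^2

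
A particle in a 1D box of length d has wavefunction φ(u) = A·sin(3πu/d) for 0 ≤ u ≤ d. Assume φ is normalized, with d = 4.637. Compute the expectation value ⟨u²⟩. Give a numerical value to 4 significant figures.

The expectation value is the |φ|²-weighted average of u^2: ∫ u^2|φ|² du.
Evaluating both integrals, ⟨u²⟩ = -d^2/(18·π^2) + d^2/3.
Putting d = 4.637 gives 7.0462.

⟨u^2⟩ ≈ 7.046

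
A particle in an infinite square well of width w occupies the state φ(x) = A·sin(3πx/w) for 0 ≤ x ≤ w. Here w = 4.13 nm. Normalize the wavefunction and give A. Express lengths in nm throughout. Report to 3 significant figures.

A ≈ 0.696 nm^(-1/2)

Normalization requires ∫|φ|² dx = 1, integrated from 0 to w.
With ∫₀^w sin²(nπx/w) dx = w/2, ∫|φ|² dx = A²·(w/2).
Hence A² = 1/[w/2].
With w = 4.13: A² = 0.4843 and A = 0.6959.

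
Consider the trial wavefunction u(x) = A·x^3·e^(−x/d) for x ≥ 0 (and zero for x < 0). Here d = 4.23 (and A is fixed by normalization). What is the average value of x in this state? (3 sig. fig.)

The expectation value is the |u|²-weighted average of x: ∫ x|u|² dx.
Evaluating both integrals, ⟨x⟩ = 7·d/2.
With d = 4.23, ⟨x⟩ = 14.81.

⟨x⟩ ≈ 14.8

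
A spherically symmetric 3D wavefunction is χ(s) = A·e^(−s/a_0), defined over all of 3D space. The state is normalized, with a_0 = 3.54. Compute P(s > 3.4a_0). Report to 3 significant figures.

With dV = 4πs²ds, the probability is ∫|χ|² dV over s > 3.4a_0.
A² is fixed by ∫₀^∞ 4πs²|χ|² ds = 1, i.e. A² = (π·a_0^3)^(−1).
In terms of u = s/a_0 (A², 4π and the length scale all cancel between numerator and denominator), P = [∫_{3.4}^{∞} u^2·e^(-2·u) du] / [∫_{0}^{∞} u^2·e^(-2·u) du].
Using ∫ u^2·e^(-2·u) du = -(2·u^2 + 2·u + 1)·e^(-2·u)/4, the numerator is 773·e^(-34/5)/100 and the denominator is 1/4.
Taking the ratio yields P = 0.03444.

P ≈ 0.0344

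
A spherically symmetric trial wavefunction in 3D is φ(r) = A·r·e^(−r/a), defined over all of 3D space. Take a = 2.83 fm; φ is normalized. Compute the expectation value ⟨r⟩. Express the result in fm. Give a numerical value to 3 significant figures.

⟨r⟩ ≈ 7.08 fm

⟨r⟩ = ∫ r |φ|² 4πr² dr over the full domain.
With ∫₀^∞ r^5 e^(−αr) dr = 5!/α^6, evaluating both integrals, ⟨r⟩ = 5·a/2.
Putting a = 2.83 gives 7.075.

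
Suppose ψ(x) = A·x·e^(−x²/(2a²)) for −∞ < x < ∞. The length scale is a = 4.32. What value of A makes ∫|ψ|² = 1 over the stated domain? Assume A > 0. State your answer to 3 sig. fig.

A ≈ 0.118

We need A² ∫|f|² dx = 1, taking the integral from −∞ to ∞.
Using the Gaussian integral ∫_{−∞}^{∞} e^(−αx²) dx = √(π/α), the integral (without the A² prefactor) comes out to √(π)·a^3/2.
Setting this equal to 1 gives A² = 1/(√(π)·a^3/2).
With a = 4.32: A² = 0.01400 and A = 0.1183.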